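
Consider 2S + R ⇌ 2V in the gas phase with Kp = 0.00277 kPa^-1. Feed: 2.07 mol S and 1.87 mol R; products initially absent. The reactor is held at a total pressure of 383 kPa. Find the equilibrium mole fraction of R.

y_R = 0.413

Basis: 2.07 mol S initially; let X = conversion of S. Extent ξ = 1.03X.
Moles: n_S = 2.07 − 2.07X; n_R = 1.87 − 1.03X; n_V = 2.07X.
Summing: n_T = 3.94 − 1.03X.
With p_i = (n_i/n_T)P, Kp = p_V^2 / (p_S^2 p_R).
Substituting and setting equal to 0.00277 kPa^-1 gives a polynomial in X; the root in (0,1) is X = 0.398.
Then n_R = 1.46, n_T = 3.53, so y_R = 0.413.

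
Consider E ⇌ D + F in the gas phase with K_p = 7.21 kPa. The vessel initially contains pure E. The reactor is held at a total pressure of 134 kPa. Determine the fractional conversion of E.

X = 0.226

Basis: 1 mol E initially; let X = conversion of E. Extent ξ = X.
Mole table: n_E = 1 − X; n_D = X; n_F = X.
n_T = Σnᵢ = 1 + X.
With p_i = (n_i/n_T)P, K_p = p_D p_F / (p_E).
Equating to 7.21 kPa and solving on 0 < X < 1: X = 0.226.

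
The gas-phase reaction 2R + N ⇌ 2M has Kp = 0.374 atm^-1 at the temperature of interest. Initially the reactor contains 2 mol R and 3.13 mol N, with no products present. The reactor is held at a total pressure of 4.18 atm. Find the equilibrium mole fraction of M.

y_M = 0.209

Basis: 2 mol R initially; let X = conversion of R. Extent ξ = X.
Mole table: n_R = 2 − 2X; n_N = 3.13 − X; n_M = 2X.
n_T = Σnᵢ = 5.13 − X.
Mole fractions y_i = n_i/n_T; Kp = p_M^2 / (p_R^2 p_N) with p_i = y_i·P.
This yields a degree-3 equation in X; solving on (0,1), X = 0.485.
Then n_M = 0.971, n_T = 4.64, so y_M = 0.209.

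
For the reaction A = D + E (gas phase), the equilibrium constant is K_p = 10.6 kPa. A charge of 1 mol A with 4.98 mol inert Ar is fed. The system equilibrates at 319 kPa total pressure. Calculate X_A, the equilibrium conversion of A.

Let X = conversion of A (basis 1 mol A); extent of reaction ξ = X.
Species balance: n_A = 1 − X; n_D = X; n_E = X; n_I = 4.98 (inert).
Summing: n_T = 5.98 + X.
With p_i = (n_i/n_T)P, K_p = p_D p_E / (p_A).
Substituting and setting equal to 10.6 kPa gives a polynomial in X; the root in (0,1) is X = 0.366.

X = 0.366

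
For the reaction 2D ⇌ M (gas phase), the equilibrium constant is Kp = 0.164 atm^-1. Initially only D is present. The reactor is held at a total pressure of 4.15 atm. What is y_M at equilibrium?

Basis: 1 mol D initially; let X = conversion of D. Extent ξ = 0.5X.
Mole table: n_D = 1 − X; n_M = 0.5X.
Total moles n_T = 1 − 0.5X.
Mole fractions y_i = n_i/n_T; Kp = p_M / (p_D^2) with p_i = y_i·P.
This yields a degree-2 equation in X; solving on (0,1), X = 0.482.
Then n_M = 0.241, n_T = 0.759, so y_M = 0.317.

y_M = 0.317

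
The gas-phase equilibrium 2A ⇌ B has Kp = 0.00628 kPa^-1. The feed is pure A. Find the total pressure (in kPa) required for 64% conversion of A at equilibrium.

Take 1 mol A as basis and let X be its fractional conversion, so ξ = 0.5X.
Mole table: n_A = 1 − X; n_B = 0.5X.
Summing: n_T = 1 − 0.5X.
Kp = p_B / (p_A^2) with p_i = (n_i/n_T)·P.
At X = 0.64: the mole-fraction product g(X) = Π y_i^ν_i = 1.679. Since Kp = g(X)·P^{-1}, P = (g/Kp)^(1/1) = (1.679/0.00628)^(1/1) = 267 kPa.

P = 267 kPa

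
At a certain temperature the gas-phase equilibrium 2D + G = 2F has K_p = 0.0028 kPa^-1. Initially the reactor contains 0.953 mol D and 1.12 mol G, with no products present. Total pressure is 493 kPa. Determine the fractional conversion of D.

X = 0.451

Let X = conversion of D (basis 0.953 mol D); extent of reaction ξ = 0.476X.
Moles: n_D = 0.953 − 0.953X; n_G = 1.12 − 0.476X; n_F = 0.953X.
Summing: n_T = 2.07 − 0.476X.
With p_i = (n_i/n_T)P, K_p = p_F^2 / (p_D^2 p_G).
Setting this equal to 0.0028 kPa^-1 and taking the physical root (0 < X < 1) gives X = 0.451.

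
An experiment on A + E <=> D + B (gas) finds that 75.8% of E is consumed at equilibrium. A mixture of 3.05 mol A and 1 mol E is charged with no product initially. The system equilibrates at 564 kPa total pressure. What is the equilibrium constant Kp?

Kp = 1.04

Basis: 1 mol E initially; let X = conversion of E. Extent ξ = X.
Moles: n_A = 3.05 − X; n_E = 1 − X; n_D = X; n_B = X.
Since Δν = 0, n_T = 4.05 throughout.
At X = 0.758: n_A = 2.29, n_E = 0.242, n_D = 0.758, n_B = 0.758, n_T = 4.05.
p_i = (n_i/n_T)·P. Kp = p_D p_B / (p_A p_E) = 1.04.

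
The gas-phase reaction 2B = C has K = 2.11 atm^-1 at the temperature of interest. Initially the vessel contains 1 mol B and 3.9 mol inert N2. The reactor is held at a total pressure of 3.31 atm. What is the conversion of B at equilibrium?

Let X = conversion of B (basis 1 mol B); extent of reaction ξ = 0.5X.
Moles: n_B = 1 − X; n_C = 0.5X; n_I = 3.9 (inert).
Total moles n_T = 4.9 − 0.5X.
Mole fractions y_i = n_i/n_T; K = p_C / (p_B^2) with p_i = y_i·P.
Substituting and setting equal to 2.11 atm^-1 gives a polynomial in X; the root in (0,1) is X = 0.567.

X = 0.567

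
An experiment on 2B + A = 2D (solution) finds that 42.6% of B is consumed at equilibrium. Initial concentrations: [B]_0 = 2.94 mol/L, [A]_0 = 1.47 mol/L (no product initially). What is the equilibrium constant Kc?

Kc = 0.653 L/mol

Let X = conversion of B.
Concentrations: [B] = 2.94 − 2.94X; [A] = 1.47 − 1.47X; [D] = 2.94X.
At X = 0.426: [B] = 1.69, [A] = 0.844, [D] = 1.25.
Kc = [D]^2 / ([B]^2 [A]) = 0.653 L/mol.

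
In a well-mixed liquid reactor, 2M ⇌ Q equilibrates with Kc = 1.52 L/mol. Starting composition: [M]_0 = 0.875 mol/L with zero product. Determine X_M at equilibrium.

X = 0.547

Let X = conversion of M; extent ξ = 0.875X/2 mol/L.
Concentrations: [M] = 0.875 − 0.875X; [Q] = 0.438X.
Kc = [Q] / ([M]^2).
This equals 1.52 at X = 0.547 (the root in 0 < X < 1).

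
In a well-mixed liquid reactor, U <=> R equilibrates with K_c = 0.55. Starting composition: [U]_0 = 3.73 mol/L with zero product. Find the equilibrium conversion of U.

X = 0.355

Let X = conversion of U; extent ξ = 3.73·X mol/L.
Concentrations: [U] = 3.73 − 3.73X; [R] = 3.73X.
K_c = [R] / ([U]).
Setting equal to 0.55 and solving for X on (0,1) gives X = 0.355.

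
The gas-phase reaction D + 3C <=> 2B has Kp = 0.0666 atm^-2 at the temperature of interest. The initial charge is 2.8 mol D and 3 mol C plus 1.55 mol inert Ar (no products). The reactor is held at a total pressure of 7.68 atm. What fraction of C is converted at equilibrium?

X = 0.471

Let X = conversion of C (basis 3 mol C); extent of reaction ξ = X.
Mole table: n_D = 2.8 − X; n_C = 3 − 3X; n_B = 2X; n_I = 1.55 (inert).
n_T = Σnᵢ = 7.35 − 2X.
y_i = n_i/n_T, p_i = y_i·P. Kp = p_B^2 / (p_D p_C^3).
Substituting and setting equal to 0.0666 atm^-2 gives a polynomial in X; the root in (0,1) is X = 0.471.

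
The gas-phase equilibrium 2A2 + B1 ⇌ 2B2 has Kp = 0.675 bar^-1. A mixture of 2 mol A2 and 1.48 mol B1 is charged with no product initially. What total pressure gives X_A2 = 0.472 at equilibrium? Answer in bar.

Take 2 mol A2 as basis and let X be its fractional conversion, so ξ = X.
Mole table: n_A2 = 2 − 2X; n_B1 = 1.48 − X; n_B2 = 2X.
n_T = Σnᵢ = 3.48 − X.
Kp = p_B2^2 / (p_A2^2 p_B1) with p_i = (n_i/n_T)·P.
At X = 0.472: the mole-fraction product g(X) = Π y_i^ν_i = 2.385. Since Kp = g(X)·P^{-1}, P = (g/Kp)^(1/1) = (2.385/0.675)^(1/1) = 3.53 bar.

P = 3.53 bar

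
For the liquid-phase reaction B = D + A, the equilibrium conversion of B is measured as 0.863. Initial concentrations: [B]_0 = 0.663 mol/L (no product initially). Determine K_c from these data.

K_c = 3.6 mol/L

Let X = conversion of B.
Concentrations: [B] = 0.663 − 0.663X; [D] = 0.663X; [A] = 0.663X.
At X = 0.863: [B] = 0.0908, [D] = 0.572, [A] = 0.572.
K_c = [D] [A] / ([B]) = 3.6 mol/L.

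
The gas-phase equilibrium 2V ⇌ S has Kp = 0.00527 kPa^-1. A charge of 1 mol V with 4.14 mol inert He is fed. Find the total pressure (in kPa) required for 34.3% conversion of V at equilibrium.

Take 1 mol V as basis and let X be its fractional conversion, so ξ = 0.5X.
Mole table: n_V = 1 − X; n_S = 0.5X; n_I = 4.14 (inert).
Summing: n_T = 5.14 − 0.5X.
Kp = p_S / (p_V^2) with p_i = (n_i/n_T)·P.
At X = 0.343: the mole-fraction product g(X) = Π y_i^ν_i = 1.974. Since Kp = g(X)·P^{-1}, P = (g/Kp)^(1/1) = (1.974/0.00527)^(1/1) = 375 kPa.

P = 375 kPa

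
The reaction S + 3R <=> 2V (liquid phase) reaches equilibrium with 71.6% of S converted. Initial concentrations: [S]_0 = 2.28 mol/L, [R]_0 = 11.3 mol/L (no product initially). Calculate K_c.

Let X = conversion of S.
Concentrations: [S] = 2.28 − 2.28X; [R] = 11.3 − 6.84X; [V] = 4.56X.
At X = 0.716: [S] = 0.648, [R] = 6.4, [V] = 3.26.
K_c = [V]^2 / ([S] [R]^3) = 0.0627 (mol/L)^-2.

K_c = 0.0627 (mol/L)^-2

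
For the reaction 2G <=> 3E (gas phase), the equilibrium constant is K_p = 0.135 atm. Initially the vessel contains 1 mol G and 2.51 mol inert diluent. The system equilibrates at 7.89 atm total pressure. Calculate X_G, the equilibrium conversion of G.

Take 1 mol G as basis and let X be its fractional conversion, so ξ = 0.5X.
Species balance: n_G = 1 − X; n_E = 1.5X; n_I = 2.51 (inert).
Summing: n_T = 3.51 + 0.5X.
With p_i = (n_i/n_T)P, K_p = p_E^3 / (p_G^2).
Equating to 0.135 atm and solving on 0 < X < 1: X = 0.223.

X = 0.223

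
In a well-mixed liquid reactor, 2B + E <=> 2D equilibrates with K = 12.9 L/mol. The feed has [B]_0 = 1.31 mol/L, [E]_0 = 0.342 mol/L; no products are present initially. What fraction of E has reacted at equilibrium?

Let X = conversion of E; extent ξ = 0.342·X mol/L.
Concentrations: [B] = 1.31 − 0.684X; [E] = 0.342 − 0.342X; [D] = 0.684X.
K = [D]^2 / ([B]^2 [E]).
Equating to 12.9 L/mol: the physical root is X = 0.854.

X = 0.854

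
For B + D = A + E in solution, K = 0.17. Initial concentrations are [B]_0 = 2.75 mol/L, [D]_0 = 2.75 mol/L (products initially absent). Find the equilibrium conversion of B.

X = 0.292

Let X = conversion of B; extent ξ = 2.75·X mol/L.
Concentrations: [B] = 2.75 − 2.75X; [D] = 2.75 − 2.75X; [A] = 2.75X; [E] = 2.75X.
K = [A] [E] / ([B] [D]).
Equating to 0.17: the physical root is X = 0.292.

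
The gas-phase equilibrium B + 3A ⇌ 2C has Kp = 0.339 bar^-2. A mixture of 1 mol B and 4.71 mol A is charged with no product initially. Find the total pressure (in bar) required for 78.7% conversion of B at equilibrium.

P = 6.73 bar

Let X = conversion of B (basis 1 mol B); extent of reaction ξ = X.
Species balance: n_B = 1 − X; n_A = 4.71 − 3X; n_C = 2X.
Total moles n_T = 5.71 − 2X.
Kp = p_C^2 / (p_B p_A^3) with p_i = (n_i/n_T)·P.
At X = 0.787: the mole-fraction product g(X) = Π y_i^ν_i = 15.35. Since Kp = g(X)·P^{-2}, P = (g/Kp)^(1/2) = (15.35/0.339)^(1/2) = 6.73 bar.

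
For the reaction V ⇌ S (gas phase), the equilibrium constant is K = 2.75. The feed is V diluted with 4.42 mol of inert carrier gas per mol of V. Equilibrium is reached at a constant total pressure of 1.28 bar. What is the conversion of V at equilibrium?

Take 1 mol V as basis and let X be its fractional conversion, so ξ = X.
Species balance: n_V = 1 − X; n_S = X; n_I = 4.42 (inert).
n_T stays at 5.42 (no change in mole number).
With p_i = (n_i/n_T)P, K = p_S / (p_V).
Setting this equal to 2.75 and taking the physical root (0 < X < 1) gives X = 0.733.

X = 0.733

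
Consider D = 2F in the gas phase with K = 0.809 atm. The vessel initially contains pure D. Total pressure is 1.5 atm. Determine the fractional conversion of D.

X = 0.345

Take 1 mol D as basis and let X be its fractional conversion, so ξ = X.
At extent ξ: n_D = 1 − X; n_F = 2X.
n_T = Σnᵢ = 1 + X.
With p_i = (n_i/n_T)P, K = p_F^2 / (p_D).
This yields a degree-2 equation in X; solving on (0,1), X = 0.345.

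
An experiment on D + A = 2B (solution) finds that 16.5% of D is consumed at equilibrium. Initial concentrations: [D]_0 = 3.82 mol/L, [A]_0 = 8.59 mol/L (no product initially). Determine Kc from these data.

Kc = 0.0626

Let X = conversion of D.
Concentrations: [D] = 3.82 − 3.82X; [A] = 8.59 − 3.82X; [B] = 7.64X.
At X = 0.165: [D] = 3.19, [A] = 7.96, [B] = 1.26.
Kc = [B]^2 / ([D] [A]) = 0.0626.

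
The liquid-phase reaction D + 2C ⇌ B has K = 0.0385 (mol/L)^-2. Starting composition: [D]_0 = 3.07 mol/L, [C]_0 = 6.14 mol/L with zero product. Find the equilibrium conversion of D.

X = 0.367

Let X = conversion of D; extent ξ = 3.07·X mol/L.
Concentrations: [D] = 3.07 − 3.07X; [C] = 6.14 − 6.14X; [B] = 3.07X.
K = [B] / ([D] [C]^2).
Setting equal to 0.0385 and solving for X on (0,1) gives X = 0.367.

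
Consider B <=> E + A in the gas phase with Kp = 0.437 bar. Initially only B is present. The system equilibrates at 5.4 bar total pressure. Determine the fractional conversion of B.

X = 0.274

Let X = conversion of B (basis 1 mol B); extent of reaction ξ = X.
At extent ξ: n_B = 1 − X; n_E = X; n_A = X.
n_T = Σnᵢ = 1 + X.
Mole fractions y_i = n_i/n_T; Kp = p_E p_A / (p_B) with p_i = y_i·P.
Substituting and setting equal to 0.437 bar gives a polynomial in X; the root in (0,1) is X = 0.274.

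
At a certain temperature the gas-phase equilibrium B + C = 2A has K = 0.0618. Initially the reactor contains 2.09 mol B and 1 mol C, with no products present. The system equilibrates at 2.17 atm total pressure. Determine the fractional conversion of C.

Let X = conversion of C (basis 1 mol C); extent of reaction ξ = X.
Species balance: n_B = 2.09 − X; n_C = 1 − X; n_A = 2X.
Since Δν = 0, n_T = 3.09 throughout.
y_i = n_i/n_T, p_i = y_i·P. K = p_A^2 / (p_B p_C).
Setting this equal to 0.0618 and taking the physical root (0 < X < 1) gives X = 0.158.

X = 0.158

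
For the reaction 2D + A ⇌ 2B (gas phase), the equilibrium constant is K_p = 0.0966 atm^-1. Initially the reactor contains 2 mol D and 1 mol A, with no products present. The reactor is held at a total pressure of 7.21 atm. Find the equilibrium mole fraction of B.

Basis: 2 mol D initially; let X = conversion of D. Extent ξ = X.
Species balance: n_D = 2 − 2X; n_A = 1 − X; n_B = 2X.
n_T = Σnᵢ = 3 − X.
y_i = n_i/n_T, p_i = y_i·P. K_p = p_B^2 / (p_D^2 p_A).
Equating to 0.0966 atm^-1 and solving on 0 < X < 1: X = 0.298.
Then n_B = 0.597, n_T = 2.7, so y_B = 0.221.

y_B = 0.221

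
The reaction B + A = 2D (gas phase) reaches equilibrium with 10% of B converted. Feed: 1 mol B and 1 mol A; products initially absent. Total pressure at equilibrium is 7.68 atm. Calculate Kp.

Kp = 0.0494

Let X = conversion of B (basis 1 mol B); extent of reaction ξ = X.
Mole table: n_B = 1 − X; n_A = 1 − X; n_D = 2X.
Total moles n_T = 2 (Δν = 0, constant).
At X = 0.1: n_B = 0.9, n_A = 0.9, n_D = 0.2, n_T = 2.
p_i = (n_i/n_T)·P. Kp = p_D^2 / (p_B p_A) = 0.0494.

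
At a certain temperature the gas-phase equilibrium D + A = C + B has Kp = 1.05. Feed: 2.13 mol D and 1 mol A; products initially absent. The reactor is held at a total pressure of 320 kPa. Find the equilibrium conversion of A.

Basis: 1 mol A initially; let X = conversion of A. Extent ξ = X.
Moles: n_D = 2.13 − X; n_A = 1 − X; n_C = X; n_B = X.
Since Δν = 0, n_T = 3.13 throughout.
y_i = n_i/n_T, p_i = y_i·P. Kp = p_C p_B / (p_D p_A).
Equating to 1.05 and solving on 0 < X < 1: X = 0.688.

X = 0.688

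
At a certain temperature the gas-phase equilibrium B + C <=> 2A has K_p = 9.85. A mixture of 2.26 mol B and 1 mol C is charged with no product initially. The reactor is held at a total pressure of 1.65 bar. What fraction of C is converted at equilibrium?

Take 1 mol C as basis and let X be its fractional conversion, so ξ = X.
At extent ξ: n_B = 2.26 − X; n_C = 1 − X; n_A = 2X.
n_T stays at 3.26 (no change in mole number).
With p_i = (n_i/n_T)P, K_p = p_A^2 / (p_B p_C).
Setting this equal to 9.85 and taking the physical root (0 < X < 1) gives X = 0.814.

X = 0.814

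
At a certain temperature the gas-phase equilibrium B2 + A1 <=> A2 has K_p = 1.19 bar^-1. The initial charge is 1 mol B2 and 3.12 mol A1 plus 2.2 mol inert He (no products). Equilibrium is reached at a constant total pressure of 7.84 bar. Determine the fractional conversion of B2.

Let X = conversion of B2 (basis 1 mol B2); extent of reaction ξ = X.
At extent ξ: n_B2 = 1 − X; n_A1 = 3.12 − X; n_A2 = X; n_I = 2.2 (inert).
Total moles n_T = 6.32 − X.
With p_i = (n_i/n_T)P, K_p = p_A2 / (p_B2 p_A1).
Setting this equal to 1.19 bar^-1 and taking the physical root (0 < X < 1) gives X = 0.797.

X = 0.797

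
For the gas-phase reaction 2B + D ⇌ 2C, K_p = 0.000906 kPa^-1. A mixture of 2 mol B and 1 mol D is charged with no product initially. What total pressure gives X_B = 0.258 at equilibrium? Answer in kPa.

P = 493 kPa

Take 2 mol B as basis and let X be its fractional conversion, so ξ = X.
Species balance: n_B = 2 − 2X; n_D = 1 − X; n_C = 2X.
Summing: n_T = 3 − X.
K_p = p_C^2 / (p_B^2 p_D) with p_i = (n_i/n_T)·P.
At X = 0.258: the mole-fraction product g(X) = Π y_i^ν_i = 0.4468. Since K_p = g(X)·P^{-1}, P = (g/K_p)^(1/1) = (0.4468/0.000906)^(1/1) = 493 kPa.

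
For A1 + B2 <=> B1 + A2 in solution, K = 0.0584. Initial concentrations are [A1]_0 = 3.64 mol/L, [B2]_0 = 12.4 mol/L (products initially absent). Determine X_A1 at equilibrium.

X = 0.343

Let X = conversion of A1; extent ξ = 3.64·X mol/L.
Concentrations: [A1] = 3.64 − 3.64X; [B2] = 12.4 − 3.64X; [B1] = 3.64X; [A2] = 3.64X.
K = [B1] [A2] / ([A1] [B2]).
Setting equal to 0.0584 and solving for X on (0,1) gives X = 0.343.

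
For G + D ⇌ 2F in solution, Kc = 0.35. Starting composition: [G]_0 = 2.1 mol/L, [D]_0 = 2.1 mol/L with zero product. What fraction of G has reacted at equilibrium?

X = 0.228

Let X = conversion of G; extent ξ = 2.1·X mol/L.
Concentrations: [G] = 2.1 − 2.1X; [D] = 2.1 − 2.1X; [F] = 4.2X.
Kc = [F]^2 / ([G] [D]).
Setting equal to 0.35 and solving for X on (0,1) gives X = 0.228.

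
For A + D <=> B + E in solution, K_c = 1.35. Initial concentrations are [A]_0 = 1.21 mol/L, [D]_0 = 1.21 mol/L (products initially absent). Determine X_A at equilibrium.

X = 0.537

Let X = conversion of A; extent ξ = 1.21·X mol/L.
Concentrations: [A] = 1.21 − 1.21X; [D] = 1.21 − 1.21X; [B] = 1.21X; [E] = 1.21X.
K_c = [B] [E] / ([A] [D]).
Equating to 1.35: the physical root is X = 0.537.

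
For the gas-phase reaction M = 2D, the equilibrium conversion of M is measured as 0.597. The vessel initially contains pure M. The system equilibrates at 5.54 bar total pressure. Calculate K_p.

Basis: 1 mol M initially; let X = conversion of M. Extent ξ = X.
Species balance: n_M = 1 − X; n_D = 2X.
Summing: n_T = 1 + X.
At X = 0.597: n_M = 0.403, n_D = 1.19, n_T = 1.6.
p_i = (n_i/n_T)·P. K_p = p_D^2 / (p_M) = 12.3 bar.

K_p = 12.3 bar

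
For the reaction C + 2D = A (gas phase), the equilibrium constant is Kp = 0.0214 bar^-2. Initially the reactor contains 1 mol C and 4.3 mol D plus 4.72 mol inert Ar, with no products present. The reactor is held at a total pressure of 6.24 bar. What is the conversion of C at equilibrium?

X = 0.125

Let X = conversion of C (basis 1 mol C); extent of reaction ξ = X.
Mole table: n_C = 1 − X; n_D = 4.3 − 2X; n_A = X; n_I = 4.72 (inert).
Summing: n_T = 10 − 2X.
Mole fractions y_i = n_i/n_T; Kp = p_A / (p_C p_D^2) with p_i = y_i·P.
Substituting and setting equal to 0.0214 bar^-2 gives a polynomial in X; the root in (0,1) is X = 0.125.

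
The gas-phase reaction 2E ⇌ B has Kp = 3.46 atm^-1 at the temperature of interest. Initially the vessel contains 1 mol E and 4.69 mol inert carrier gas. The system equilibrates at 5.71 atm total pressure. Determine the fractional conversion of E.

Let X = conversion of E (basis 1 mol E); extent of reaction ξ = 0.5X.
Moles: n_E = 1 − X; n_B = 0.5X; n_I = 4.69 (inert).
Summing: n_T = 5.69 − 0.5X.
Mole fractions y_i = n_i/n_T; Kp = p_B / (p_E^2) with p_i = y_i·P.
Substituting and setting equal to 3.46 atm^-1 gives a polynomial in X; the root in (0,1) is X = 0.694.

X = 0.694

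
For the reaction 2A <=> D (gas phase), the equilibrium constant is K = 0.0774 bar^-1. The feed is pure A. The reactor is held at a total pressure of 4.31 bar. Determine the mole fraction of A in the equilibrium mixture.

y_A = 0.791

Let X = conversion of A (basis 1 mol A); extent of reaction ξ = 0.5X.
Moles: n_A = 1 − X; n_D = 0.5X.
n_T = Σnᵢ = 1 − 0.5X.
y_i = n_i/n_T, p_i = y_i·P. K = p_D / (p_A^2).
Equating to 0.0774 bar^-1 and solving on 0 < X < 1: X = 0.345.
Then n_A = 0.655, n_T = 0.827, so y_A = 0.791.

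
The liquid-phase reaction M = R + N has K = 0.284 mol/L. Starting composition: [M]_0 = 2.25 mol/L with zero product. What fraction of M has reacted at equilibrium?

Let X = conversion of M; extent ξ = 2.25·X mol/L.
Concentrations: [M] = 2.25 − 2.25X; [R] = 2.25X; [N] = 2.25X.
K = [R] [N] / ([M]).
Solving K = 0.284 for X ∈ (0,1): X = 0.298.

X = 0.298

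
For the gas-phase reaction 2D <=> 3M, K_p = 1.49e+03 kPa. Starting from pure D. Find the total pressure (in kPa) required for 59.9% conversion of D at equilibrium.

P = 429 kPa

Let X = conversion of D (basis 1 mol D); extent of reaction ξ = 0.5X.
Mole table: n_D = 1 − X; n_M = 1.5X.
Summing: n_T = 1 + 0.5X.
K_p = p_M^3 / (p_D^2) with p_i = (n_i/n_T)·P.
At X = 0.599: the mole-fraction product g(X) = Π y_i^ν_i = 3.471. Since K_p = g(X)·P^{1}, P = (K_p/g)^(1/1) = (1.49e+03/3.471)^(1/1) = 429 kPa.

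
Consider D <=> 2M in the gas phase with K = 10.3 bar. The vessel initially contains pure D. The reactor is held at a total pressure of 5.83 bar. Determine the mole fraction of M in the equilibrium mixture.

Take 1 mol D as basis and let X be its fractional conversion, so ξ = X.
Mole table: n_D = 1 − X; n_M = 2X.
Total moles n_T = 1 + X.
y_i = n_i/n_T, p_i = y_i·P. K = p_M^2 / (p_D).
This yields a degree-2 equation in X; solving on (0,1), X = 0.554.
Then n_M = 1.11, n_T = 1.55, so y_M = 0.713.

y_M = 0.713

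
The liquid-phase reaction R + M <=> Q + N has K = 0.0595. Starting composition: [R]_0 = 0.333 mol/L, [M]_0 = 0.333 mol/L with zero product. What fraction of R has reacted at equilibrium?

X = 0.196

Let X = conversion of R; extent ξ = 0.333·X mol/L.
Concentrations: [R] = 0.333 − 0.333X; [M] = 0.333 − 0.333X; [Q] = 0.333X; [N] = 0.333X.
K = [Q] [N] / ([R] [M]).
Setting equal to 0.0595 and solving for X on (0,1) gives X = 0.196.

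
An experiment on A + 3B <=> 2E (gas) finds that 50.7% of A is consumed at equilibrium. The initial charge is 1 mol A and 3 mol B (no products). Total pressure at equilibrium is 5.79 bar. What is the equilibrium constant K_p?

Take 1 mol A as basis and let X be its fractional conversion, so ξ = X.
Moles: n_A = 1 − X; n_B = 3 − 3X; n_E = 2X.
Summing: n_T = 4 − 2X.
At X = 0.507: n_A = 0.493, n_B = 1.48, n_E = 1.01, n_T = 2.99.
p_i = (n_i/n_T)·P. K_p = p_E^2 / (p_A p_B^3) = 0.171 bar^-2.

K_p = 0.171 bar^-2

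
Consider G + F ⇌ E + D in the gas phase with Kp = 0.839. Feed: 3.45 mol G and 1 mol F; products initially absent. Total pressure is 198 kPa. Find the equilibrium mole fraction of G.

y_G = 0.607

Basis: 1 mol F initially; let X = conversion of F. Extent ξ = X.
At extent ξ: n_G = 3.45 − X; n_F = 1 − X; n_E = X; n_D = X.
Since Δν = 0, n_T = 4.45 throughout.
With p_i = (n_i/n_T)P, Kp = p_E p_D / (p_G p_F).
Setting this equal to 0.839 and taking the physical root (0 < X < 1) gives X = 0.751.
Then n_G = 2.7, n_T = 4.45, so y_G = 0.607.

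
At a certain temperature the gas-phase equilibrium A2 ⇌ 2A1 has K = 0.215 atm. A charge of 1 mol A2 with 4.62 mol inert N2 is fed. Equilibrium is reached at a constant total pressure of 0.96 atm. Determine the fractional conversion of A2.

X = 0.437

Let X = conversion of A2 (basis 1 mol A2); extent of reaction ξ = X.
Mole table: n_A2 = 1 − X; n_A1 = 2X; n_I = 4.62 (inert).
Total moles n_T = 5.62 + X.
Mole fractions y_i = n_i/n_T; K = p_A1^2 / (p_A2) with p_i = y_i·P.
Setting this equal to 0.215 atm and taking the physical root (0 < X < 1) gives X = 0.437.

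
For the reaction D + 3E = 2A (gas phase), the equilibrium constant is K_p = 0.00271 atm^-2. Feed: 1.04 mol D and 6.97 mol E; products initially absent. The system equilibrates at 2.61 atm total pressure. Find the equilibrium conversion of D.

X = 0.134

Let X = conversion of D (basis 1.04 mol D); extent of reaction ξ = 1.04X.
At extent ξ: n_D = 1.04 − 1.04X; n_E = 6.97 − 3.12X; n_A = 2.08X.
Summing: n_T = 8.01 − 2.08X.
With p_i = (n_i/n_T)P, K_p = p_A^2 / (p_D p_E^3).
Substituting and setting equal to 0.00271 atm^-2 gives a polynomial in X; the root in (0,1) is X = 0.134.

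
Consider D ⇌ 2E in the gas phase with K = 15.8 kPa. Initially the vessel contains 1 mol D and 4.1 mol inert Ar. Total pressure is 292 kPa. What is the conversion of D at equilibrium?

Basis: 1 mol D initially; let X = conversion of D. Extent ξ = X.
Mole table: n_D = 1 − X; n_E = 2X; n_I = 4.1 (inert).
Total moles n_T = 5.1 + X.
Mole fractions y_i = n_i/n_T; K = p_E^2 / (p_D) with p_i = y_i·P.
Equating to 15.8 kPa and solving on 0 < X < 1: X = 0.235.

X = 0.235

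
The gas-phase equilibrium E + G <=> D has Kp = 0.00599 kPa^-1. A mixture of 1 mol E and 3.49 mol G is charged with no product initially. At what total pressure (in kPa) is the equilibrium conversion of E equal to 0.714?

P = 567 kPa

Take 1 mol E as basis and let X be its fractional conversion, so ξ = X.
Mole table: n_E = 1 − X; n_G = 3.49 − X; n_D = X.
n_T = Σnᵢ = 4.49 − X.
Kp = p_D / (p_E p_G) with p_i = (n_i/n_T)·P.
At X = 0.714: the mole-fraction product g(X) = Π y_i^ν_i = 3.396. Since Kp = g(X)·P^{-1}, P = (g/Kp)^(1/1) = (3.396/0.00599)^(1/1) = 567 kPa.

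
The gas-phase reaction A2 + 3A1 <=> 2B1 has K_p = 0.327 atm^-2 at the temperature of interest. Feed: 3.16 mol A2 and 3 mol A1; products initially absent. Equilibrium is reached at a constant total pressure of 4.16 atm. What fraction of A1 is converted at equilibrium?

Let X = conversion of A1 (basis 3 mol A1); extent of reaction ξ = X.
Mole table: n_A2 = 3.16 − X; n_A1 = 3 − 3X; n_B1 = 2X.
Summing: n_T = 6.16 − 2X.
y_i = n_i/n_T, p_i = y_i·P. K_p = p_B1^2 / (p_A2 p_A1^3).
Setting this equal to 0.327 atm^-2 and taking the physical root (0 < X < 1) gives X = 0.566.

X = 0.566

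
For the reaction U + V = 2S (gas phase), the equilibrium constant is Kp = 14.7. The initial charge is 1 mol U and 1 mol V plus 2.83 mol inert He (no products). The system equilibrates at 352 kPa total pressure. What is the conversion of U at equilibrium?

Basis: 1 mol U initially; let X = conversion of U. Extent ξ = X.
Species balance: n_U = 1 − X; n_V = 1 − X; n_S = 2X; n_I = 2.83 (inert).
n_T stays at 4.83 (no change in mole number).
y_i = n_i/n_T, p_i = y_i·P. Kp = p_S^2 / (p_U p_V).
Substituting and setting equal to 14.7 gives a polynomial in X; the root in (0,1) is X = 0.657.

X = 0.657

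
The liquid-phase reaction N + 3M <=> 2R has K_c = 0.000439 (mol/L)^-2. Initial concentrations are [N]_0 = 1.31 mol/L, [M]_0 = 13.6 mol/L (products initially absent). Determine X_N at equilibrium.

Let X = conversion of N; extent ξ = 1.31·X mol/L.
Concentrations: [N] = 1.31 − 1.31X; [M] = 13.6 − 3.93X; [R] = 2.62X.
K_c = [R]^2 / ([N] [M]^3).
Equating to 0.000439 (mol/L)^-2: the physical root is X = 0.325.

X = 0.325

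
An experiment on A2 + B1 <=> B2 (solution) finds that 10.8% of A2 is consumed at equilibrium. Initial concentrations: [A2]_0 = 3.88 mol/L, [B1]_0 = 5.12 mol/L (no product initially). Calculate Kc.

Kc = 0.0258 L/mol

Let X = conversion of A2.
Concentrations: [A2] = 3.88 − 3.88X; [B1] = 5.12 − 3.88X; [B2] = 3.88X.
At X = 0.108: [A2] = 3.46, [B1] = 4.7, [B2] = 0.419.
Kc = [B2] / ([A2] [B1]) = 0.0258 L/mol.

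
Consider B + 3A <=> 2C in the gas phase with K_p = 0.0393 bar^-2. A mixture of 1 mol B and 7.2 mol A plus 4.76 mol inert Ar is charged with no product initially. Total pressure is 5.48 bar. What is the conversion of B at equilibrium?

Basis: 1 mol B initially; let X = conversion of B. Extent ξ = X.
Mole table: n_B = 1 − X; n_A = 7.2 − 3X; n_C = 2X; n_I = 4.76 (inert).
n_T = Σnᵢ = 13 − 2X.
With p_i = (n_i/n_T)P, K_p = p_C^2 / (p_B p_A^3).
Setting this equal to 0.0393 bar^-2 and taking the physical root (0 < X < 1) gives X = 0.463.

X = 0.463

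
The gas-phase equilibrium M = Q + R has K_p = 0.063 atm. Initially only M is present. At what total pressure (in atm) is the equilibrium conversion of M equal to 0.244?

P = 0.995 atm

Basis: 1 mol M initially; let X = conversion of M. Extent ξ = X.
At extent ξ: n_M = 1 − X; n_Q = X; n_R = X.
Total moles n_T = 1 + X.
K_p = p_Q p_R / (p_M) with p_i = (n_i/n_T)·P.
At X = 0.244: the mole-fraction product g(X) = Π y_i^ν_i = 0.0633. Since K_p = g(X)·P^{1}, P = (K_p/g)^(1/1) = (0.063/0.0633)^(1/1) = 0.995 atm.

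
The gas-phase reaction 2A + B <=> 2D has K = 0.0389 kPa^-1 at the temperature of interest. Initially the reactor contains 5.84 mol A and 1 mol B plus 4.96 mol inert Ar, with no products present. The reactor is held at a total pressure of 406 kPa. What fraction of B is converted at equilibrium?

Take 1 mol B as basis and let X be its fractional conversion, so ξ = X.
Mole table: n_A = 5.84 − 2X; n_B = 1 − X; n_D = 2X; n_I = 4.96 (inert).
Total moles n_T = 11.8 − X.
y_i = n_i/n_T, p_i = y_i·P. K = p_D^2 / (p_A^2 p_B).
Substituting and setting equal to 0.0389 kPa^-1 gives a polynomial in X; the root in (0,1) is X = 0.874.

X = 0.874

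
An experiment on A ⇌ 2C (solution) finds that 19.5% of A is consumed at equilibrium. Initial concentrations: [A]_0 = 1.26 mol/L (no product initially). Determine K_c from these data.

Let X = conversion of A.
Concentrations: [A] = 1.26 − 1.26X; [C] = 2.52X.
At X = 0.195: [A] = 1.01, [C] = 0.491.
K_c = [C]^2 / ([A]) = 0.238 mol/L.

K_c = 0.238 mol/L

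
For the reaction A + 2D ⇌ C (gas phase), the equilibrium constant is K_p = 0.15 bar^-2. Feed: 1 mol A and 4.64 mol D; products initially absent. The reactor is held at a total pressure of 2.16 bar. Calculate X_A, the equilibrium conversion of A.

X = 0.310

Take 1 mol A as basis and let X be its fractional conversion, so ξ = X.
At extent ξ: n_A = 1 − X; n_D = 4.64 − 2X; n_C = X.
Summing: n_T = 5.64 − 2X.
With p_i = (n_i/n_T)P, K_p = p_C / (p_A p_D^2).
Equating to 0.15 bar^-2 and solving on 0 < X < 1: X = 0.310.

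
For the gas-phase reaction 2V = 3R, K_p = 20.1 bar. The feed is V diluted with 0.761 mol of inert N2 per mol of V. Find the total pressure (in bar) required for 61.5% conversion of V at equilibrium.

P = 7.85 bar

Let X = conversion of V (basis 1 mol V); extent of reaction ξ = 0.5X.
Moles: n_V = 1 − X; n_R = 1.5X; n_I = 0.761 (inert).
Total moles n_T = 1.76 + 0.5X.
K_p = p_R^3 / (p_V^2) with p_i = (n_i/n_T)·P.
At X = 0.615: the mole-fraction product g(X) = Π y_i^ν_i = 2.56. Since K_p = g(X)·P^{1}, P = (K_p/g)^(1/1) = (20.1/2.56)^(1/1) = 7.85 bar.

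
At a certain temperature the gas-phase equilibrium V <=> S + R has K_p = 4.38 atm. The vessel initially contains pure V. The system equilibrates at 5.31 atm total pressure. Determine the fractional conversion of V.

X = 0.672

Basis: 1 mol V initially; let X = conversion of V. Extent ξ = X.
Mole table: n_V = 1 − X; n_S = X; n_R = X.
Total moles n_T = 1 + X.
Mole fractions y_i = n_i/n_T; K_p = p_S p_R / (p_V) with p_i = y_i·P.
This yields a degree-2 equation in X; solving on (0,1), X = 0.672.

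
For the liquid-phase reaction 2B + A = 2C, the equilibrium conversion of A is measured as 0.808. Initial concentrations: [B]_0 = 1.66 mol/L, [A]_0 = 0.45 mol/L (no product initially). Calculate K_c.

K_c = 7.03 L/mol

Let X = conversion of A.
Concentrations: [B] = 1.66 − 0.9X; [A] = 0.45 − 0.45X; [C] = 0.9X.
At X = 0.808: [B] = 0.933, [A] = 0.0864, [C] = 0.727.
K_c = [C]^2 / ([B]^2 [A]) = 7.03 L/mol.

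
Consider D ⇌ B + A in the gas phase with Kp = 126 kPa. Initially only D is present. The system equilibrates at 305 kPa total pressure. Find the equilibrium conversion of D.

X = 0.541

Let X = conversion of D (basis 1 mol D); extent of reaction ξ = X.
Moles: n_D = 1 − X; n_B = X; n_A = X.
Total moles n_T = 1 + X.
Mole fractions y_i = n_i/n_T; Kp = p_B p_A / (p_D) with p_i = y_i·P.
Substituting and setting equal to 126 kPa gives a polynomial in X; the root in (0,1) is X = 0.541.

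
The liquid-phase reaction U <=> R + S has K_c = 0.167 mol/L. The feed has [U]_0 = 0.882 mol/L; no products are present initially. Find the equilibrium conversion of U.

Let X = conversion of U; extent ξ = 0.882·X mol/L.
Concentrations: [U] = 0.882 − 0.882X; [R] = 0.882X; [S] = 0.882X.
K_c = [R] [S] / ([U]).
Setting equal to 0.167 and solving for X on (0,1) gives X = 0.351.

X = 0.351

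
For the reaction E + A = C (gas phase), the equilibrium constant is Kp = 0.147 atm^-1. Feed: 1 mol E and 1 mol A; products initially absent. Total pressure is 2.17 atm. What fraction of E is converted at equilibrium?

Basis: 1 mol E initially; let X = conversion of E. Extent ξ = X.
At extent ξ: n_E = 1 − X; n_A = 1 − X; n_C = X.
n_T = Σnᵢ = 2 − X.
Mole fractions y_i = n_i/n_T; Kp = p_C / (p_E p_A) with p_i = y_i·P.
Substituting and setting equal to 0.147 atm^-1 gives a polynomial in X; the root in (0,1) is X = 0.129.

X = 0.129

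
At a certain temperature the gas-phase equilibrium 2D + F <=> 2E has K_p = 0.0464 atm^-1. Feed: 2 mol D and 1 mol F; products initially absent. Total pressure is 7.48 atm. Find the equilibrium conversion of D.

X = 0.236

Take 2 mol D as basis and let X be its fractional conversion, so ξ = X.
At extent ξ: n_D = 2 − 2X; n_F = 1 − X; n_E = 2X.
Summing: n_T = 3 − X.
y_i = n_i/n_T, p_i = y_i·P. K_p = p_E^2 / (p_D^2 p_F).
Equating to 0.0464 atm^-1 and solving on 0 < X < 1: X = 0.236.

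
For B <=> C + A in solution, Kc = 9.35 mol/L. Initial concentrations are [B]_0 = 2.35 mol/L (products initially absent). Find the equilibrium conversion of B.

Let X = conversion of B; extent ξ = 2.35·X mol/L.
Concentrations: [B] = 2.35 − 2.35X; [C] = 2.35X; [A] = 2.35X.
Kc = [C] [A] / ([B]).
Solving Kc = 9.35 for X ∈ (0,1): X = 0.828.

X = 0.828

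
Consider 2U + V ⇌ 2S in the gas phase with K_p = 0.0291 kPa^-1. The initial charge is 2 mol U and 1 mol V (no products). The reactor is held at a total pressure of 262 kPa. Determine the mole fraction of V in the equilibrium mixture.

Let X = conversion of U (basis 2 mol U); extent of reaction ξ = X.
Mole table: n_U = 2 − 2X; n_V = 1 − X; n_S = 2X.
Total moles n_T = 3 − X.
y_i = n_i/n_T, p_i = y_i·P. K_p = p_S^2 / (p_U^2 p_V).
Substituting and setting equal to 0.0291 kPa^-1 gives a polynomial in X; the root in (0,1) is X = 0.543.
Then n_V = 0.457, n_T = 2.46, so y_V = 0.186.

y_V = 0.186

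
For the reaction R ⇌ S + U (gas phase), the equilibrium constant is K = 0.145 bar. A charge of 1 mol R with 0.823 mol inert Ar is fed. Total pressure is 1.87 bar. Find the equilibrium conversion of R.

X = 0.334

Basis: 1 mol R initially; let X = conversion of R. Extent ξ = X.
Mole table: n_R = 1 − X; n_S = X; n_U = X; n_I = 0.823 (inert).
Summing: n_T = 1.82 + X.
Mole fractions y_i = n_i/n_T; K = p_S p_U / (p_R) with p_i = y_i·P.
Setting this equal to 0.145 bar and taking the physical root (0 < X < 1) gives X = 0.334.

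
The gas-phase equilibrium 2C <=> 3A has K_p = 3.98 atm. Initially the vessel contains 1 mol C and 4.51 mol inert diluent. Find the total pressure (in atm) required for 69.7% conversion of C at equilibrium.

P = 1.87 atm

Let X = conversion of C (basis 1 mol C); extent of reaction ξ = 0.5X.
Mole table: n_C = 1 − X; n_A = 1.5X; n_I = 4.51 (inert).
Total moles n_T = 5.51 + 0.5X.
K_p = p_A^3 / (p_C^2) with p_i = (n_i/n_T)·P.
At X = 0.697: the mole-fraction product g(X) = Π y_i^ν_i = 2.125. Since K_p = g(X)·P^{1}, P = (K_p/g)^(1/1) = (3.98/2.125)^(1/1) = 1.87 atm.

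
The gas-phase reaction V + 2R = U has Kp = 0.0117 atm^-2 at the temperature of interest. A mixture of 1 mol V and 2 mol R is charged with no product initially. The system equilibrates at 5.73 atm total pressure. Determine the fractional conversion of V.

Let X = conversion of V (basis 1 mol V); extent of reaction ξ = X.
Moles: n_V = 1 − X; n_R = 2 − 2X; n_U = X.
n_T = Σnᵢ = 3 − 2X.
y_i = n_i/n_T, p_i = y_i·P. Kp = p_U / (p_V p_R^2).
This yields a degree-3 equation in X; solving on (0,1), X = 0.134.

X = 0.134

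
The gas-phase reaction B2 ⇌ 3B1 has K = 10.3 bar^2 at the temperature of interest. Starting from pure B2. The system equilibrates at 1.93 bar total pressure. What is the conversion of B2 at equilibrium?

X = 0.585

Let X = conversion of B2 (basis 1 mol B2); extent of reaction ξ = X.
At extent ξ: n_B2 = 1 − X; n_B1 = 3X.
Total moles n_T = 1 + 2X.
Mole fractions y_i = n_i/n_T; K = p_B1^3 / (p_B2) with p_i = y_i·P.
Substituting and setting equal to 10.3 bar^2 gives a polynomial in X; the root in (0,1) is X = 0.585.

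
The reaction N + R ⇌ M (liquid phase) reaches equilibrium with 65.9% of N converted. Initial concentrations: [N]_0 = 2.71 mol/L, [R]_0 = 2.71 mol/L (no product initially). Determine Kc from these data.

Let X = conversion of N.
Concentrations: [N] = 2.71 − 2.71X; [R] = 2.71 − 2.71X; [M] = 2.71X.
At X = 0.659: [N] = 0.924, [R] = 0.924, [M] = 1.79.
Kc = [M] / ([N] [R]) = 2.09 L/mol.

Kc = 2.09 L/mol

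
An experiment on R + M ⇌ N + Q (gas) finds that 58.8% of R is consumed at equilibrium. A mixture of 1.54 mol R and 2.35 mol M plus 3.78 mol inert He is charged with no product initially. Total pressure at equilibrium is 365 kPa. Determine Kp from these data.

Kp = 0.895

Take 1.54 mol R as basis and let X be its fractional conversion, so ξ = 1.54X.
Mole table: n_R = 1.54 − 1.54X; n_M = 2.35 − 1.54X; n_N = 1.54X; n_Q = 1.54X; n_I = 3.78 (inert).
n_T stays at 7.67 (no change in mole number).
At X = 0.588: n_R = 0.634, n_M = 1.44, n_N = 0.906, n_Q = 0.906, n_T = 7.67.
p_i = (n_i/n_T)·P. Kp = p_N p_Q / (p_R p_M) = 0.895.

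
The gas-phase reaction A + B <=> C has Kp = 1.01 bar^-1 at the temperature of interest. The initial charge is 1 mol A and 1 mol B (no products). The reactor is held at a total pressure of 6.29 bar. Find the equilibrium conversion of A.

X = 0.631

Take 1 mol A as basis and let X be its fractional conversion, so ξ = X.
At extent ξ: n_A = 1 − X; n_B = 1 − X; n_C = X.
n_T = Σnᵢ = 2 − X.
y_i = n_i/n_T, p_i = y_i·P. Kp = p_C / (p_A p_B).
Setting this equal to 1.01 bar^-1 and taking the physical root (0 < X < 1) gives X = 0.631.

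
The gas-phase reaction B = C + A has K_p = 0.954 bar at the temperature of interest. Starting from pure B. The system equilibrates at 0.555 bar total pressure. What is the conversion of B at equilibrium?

Take 1 mol B as basis and let X be its fractional conversion, so ξ = X.
Species balance: n_B = 1 − X; n_C = X; n_A = X.
Summing: n_T = 1 + X.
Mole fractions y_i = n_i/n_T; K_p = p_C p_A / (p_B) with p_i = y_i·P.
Equating to 0.954 bar and solving on 0 < X < 1: X = 0.795.

X = 0.795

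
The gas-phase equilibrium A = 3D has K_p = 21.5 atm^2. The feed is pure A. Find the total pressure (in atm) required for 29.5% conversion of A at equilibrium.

P = 7.44 atm

Take 1 mol A as basis and let X be its fractional conversion, so ξ = X.
Species balance: n_A = 1 − X; n_D = 3X.
Total moles n_T = 1 + 2X.
K_p = p_D^3 / (p_A) with p_i = (n_i/n_T)·P.
At X = 0.295: the mole-fraction product g(X) = Π y_i^ν_i = 0.3889. Since K_p = g(X)·P^{2}, P = (K_p/g)^(1/2) = (21.5/0.3889)^(1/2) = 7.44 atm.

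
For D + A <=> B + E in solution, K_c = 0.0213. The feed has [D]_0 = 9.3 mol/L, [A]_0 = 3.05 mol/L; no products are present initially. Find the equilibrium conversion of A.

Let X = conversion of A; extent ξ = 3.05·X mol/L.
Concentrations: [D] = 9.3 − 3.05X; [A] = 3.05 − 3.05X; [B] = 3.05X; [E] = 3.05X.
K_c = [B] [E] / ([D] [A]).
Solving K_c = 0.0213 for X ∈ (0,1): X = 0.217.

X = 0.217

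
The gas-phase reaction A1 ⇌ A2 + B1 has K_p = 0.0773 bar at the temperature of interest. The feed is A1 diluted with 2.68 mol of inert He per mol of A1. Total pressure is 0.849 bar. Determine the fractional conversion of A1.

X = 0.454

Basis: 1 mol A1 initially; let X = conversion of A1. Extent ξ = X.
At extent ξ: n_A1 = 1 − X; n_A2 = X; n_B1 = X; n_I = 2.68 (inert).
Total moles n_T = 3.68 + X.
y_i = n_i/n_T, p_i = y_i·P. K_p = p_A2 p_B1 / (p_A1).
This yields a degree-2 equation in X; solving on (0,1), X = 0.454.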